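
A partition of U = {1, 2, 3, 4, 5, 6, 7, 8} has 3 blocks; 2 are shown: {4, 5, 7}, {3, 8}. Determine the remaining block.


U = {1, 2, 3, 4, 5, 6, 7, 8}
Shown blocks: {4, 5, 7}, {3, 8}
A partition's blocks are pairwise disjoint and cover U, so the missing block = U \ (union of shown blocks).
Union of shown blocks: {3, 4, 5, 7, 8}
Missing block = U \ (union) = {1, 2, 6}

{1, 2, 6}


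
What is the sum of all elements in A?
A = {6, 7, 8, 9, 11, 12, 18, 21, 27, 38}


Set A = {6, 7, 8, 9, 11, 12, 18, 21, 27, 38}
Sum = 6 + 7 + 8 + 9 + 11 + 12 + 18 + 21 + 27 + 38 = 157

157


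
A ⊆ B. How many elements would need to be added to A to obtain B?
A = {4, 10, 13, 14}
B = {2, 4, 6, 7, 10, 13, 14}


Set A = {4, 10, 13, 14}, |A| = 4
Set B = {2, 4, 6, 7, 10, 13, 14}, |B| = 7
Since A ⊆ B: B \ A = {2, 6, 7}
|B| - |A| = 7 - 4 = 3

3


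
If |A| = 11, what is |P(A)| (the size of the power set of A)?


The set has 11 elements.
The power set contains all possible subsets.
|P(A)| = 2^|A| = 2^11 = 2048

2048


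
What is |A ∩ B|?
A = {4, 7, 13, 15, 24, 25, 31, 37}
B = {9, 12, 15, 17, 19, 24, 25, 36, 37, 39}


Set A = {4, 7, 13, 15, 24, 25, 31, 37}
Set B = {9, 12, 15, 17, 19, 24, 25, 36, 37, 39}
A ∩ B = {15, 24, 25, 37}
|A ∩ B| = 4

4


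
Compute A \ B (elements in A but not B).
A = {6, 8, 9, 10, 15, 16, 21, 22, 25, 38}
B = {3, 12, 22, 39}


Set A = {6, 8, 9, 10, 15, 16, 21, 22, 25, 38}
Set B = {3, 12, 22, 39}
A \ B includes elements in A that are not in B.
Check each element of A:
6 (not in B, keep), 8 (not in B, keep), 9 (not in B, keep), 10 (not in B, keep), 15 (not in B, keep), 16 (not in B, keep), 21 (not in B, keep), 22 (in B, remove), 25 (not in B, keep), 38 (not in B, keep)
A \ B = {6, 8, 9, 10, 15, 16, 21, 25, 38}

{6, 8, 9, 10, 15, 16, 21, 25, 38}


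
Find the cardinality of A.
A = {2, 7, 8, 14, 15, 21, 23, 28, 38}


Set A = {2, 7, 8, 14, 15, 21, 23, 28, 38}
Listing elements: 2, 7, 8, 14, 15, 21, 23, 28, 38
Counting: 9 elements
|A| = 9

9


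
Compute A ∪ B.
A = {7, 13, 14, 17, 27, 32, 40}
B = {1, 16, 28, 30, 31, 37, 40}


Set A = {7, 13, 14, 17, 27, 32, 40}
Set B = {1, 16, 28, 30, 31, 37, 40}
A ∪ B includes all elements in either set.
Elements from A: {7, 13, 14, 17, 27, 32, 40}
Elements from B not already included: {1, 16, 28, 30, 31, 37}
A ∪ B = {1, 7, 13, 14, 16, 17, 27, 28, 30, 31, 32, 37, 40}

{1, 7, 13, 14, 16, 17, 27, 28, 30, 31, 32, 37, 40}


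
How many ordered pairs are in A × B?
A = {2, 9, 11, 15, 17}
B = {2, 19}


Set A = {2, 9, 11, 15, 17} has 5 elements.
Set B = {2, 19} has 2 elements.
|A × B| = |A| × |B| = 5 × 2 = 10

10


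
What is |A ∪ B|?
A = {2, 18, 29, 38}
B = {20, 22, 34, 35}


Set A = {2, 18, 29, 38}, |A| = 4
Set B = {20, 22, 34, 35}, |B| = 4
A ∩ B = {}, |A ∩ B| = 0
|A ∪ B| = |A| + |B| - |A ∩ B| = 4 + 4 - 0 = 8

8


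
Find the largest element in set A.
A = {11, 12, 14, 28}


Set A = {11, 12, 14, 28}
Elements in ascending order: 11, 12, 14, 28
The largest element is 28.

28


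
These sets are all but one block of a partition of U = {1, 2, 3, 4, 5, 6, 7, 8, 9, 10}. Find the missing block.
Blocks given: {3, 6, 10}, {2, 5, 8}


U = {1, 2, 3, 4, 5, 6, 7, 8, 9, 10}
Shown blocks: {3, 6, 10}, {2, 5, 8}
A partition's blocks are pairwise disjoint and cover U, so the missing block = U \ (union of shown blocks).
Union of shown blocks: {2, 3, 5, 6, 8, 10}
Missing block = U \ (union) = {1, 4, 7, 9}

{1, 4, 7, 9}


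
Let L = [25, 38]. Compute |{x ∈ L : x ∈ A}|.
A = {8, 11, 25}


Set A = {8, 11, 25}
Candidates: [25, 38]
Check each candidate:
25 ∈ A, 38 ∉ A
Count of candidates in A: 1

1


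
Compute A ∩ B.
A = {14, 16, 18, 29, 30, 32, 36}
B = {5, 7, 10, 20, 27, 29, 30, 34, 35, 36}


Set A = {14, 16, 18, 29, 30, 32, 36}
Set B = {5, 7, 10, 20, 27, 29, 30, 34, 35, 36}
A ∩ B includes only elements in both sets.
Check each element of A against B:
14 ✗, 16 ✗, 18 ✗, 29 ✓, 30 ✓, 32 ✗, 36 ✓
A ∩ B = {29, 30, 36}

{29, 30, 36}


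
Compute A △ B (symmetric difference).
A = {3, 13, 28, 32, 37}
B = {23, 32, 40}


Set A = {3, 13, 28, 32, 37}
Set B = {23, 32, 40}
A △ B = (A \ B) ∪ (B \ A)
Elements in A but not B: {3, 13, 28, 37}
Elements in B but not A: {23, 40}
A △ B = {3, 13, 23, 28, 37, 40}

{3, 13, 23, 28, 37, 40}


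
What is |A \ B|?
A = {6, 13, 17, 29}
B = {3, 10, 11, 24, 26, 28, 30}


Set A = {6, 13, 17, 29}
Set B = {3, 10, 11, 24, 26, 28, 30}
A \ B = {6, 13, 17, 29}
|A \ B| = 4

4


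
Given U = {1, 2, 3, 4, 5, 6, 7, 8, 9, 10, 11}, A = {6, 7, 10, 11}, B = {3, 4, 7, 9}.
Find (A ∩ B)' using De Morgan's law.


U = {1, 2, 3, 4, 5, 6, 7, 8, 9, 10, 11}
A = {6, 7, 10, 11}, B = {3, 4, 7, 9}
A ∩ B = {7}
(A ∩ B)' = U \ (A ∩ B) = {1, 2, 3, 4, 5, 6, 8, 9, 10, 11}
Verification via A' ∪ B': A' = {1, 2, 3, 4, 5, 8, 9}, B' = {1, 2, 5, 6, 8, 10, 11}
A' ∪ B' = {1, 2, 3, 4, 5, 6, 8, 9, 10, 11} ✓

{1, 2, 3, 4, 5, 6, 8, 9, 10, 11}


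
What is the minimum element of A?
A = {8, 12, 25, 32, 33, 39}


Set A = {8, 12, 25, 32, 33, 39}
Elements in ascending order: 8, 12, 25, 32, 33, 39
The smallest element is 8.

8


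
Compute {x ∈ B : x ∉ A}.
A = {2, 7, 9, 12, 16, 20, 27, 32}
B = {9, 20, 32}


Set A = {2, 7, 9, 12, 16, 20, 27, 32}
Set B = {9, 20, 32}
Check each element of B against A:
9 ∈ A, 20 ∈ A, 32 ∈ A
Elements of B not in A: {}

{}


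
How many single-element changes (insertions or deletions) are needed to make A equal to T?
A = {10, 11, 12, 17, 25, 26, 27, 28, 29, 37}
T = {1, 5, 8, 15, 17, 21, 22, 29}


Set A = {10, 11, 12, 17, 25, 26, 27, 28, 29, 37}
Set T = {1, 5, 8, 15, 17, 21, 22, 29}
Elements to remove from A (in A, not in T): {10, 11, 12, 25, 26, 27, 28, 37} → 8 removals
Elements to add to A (in T, not in A): {1, 5, 8, 15, 21, 22} → 6 additions
Total edits = 8 + 6 = 14

14


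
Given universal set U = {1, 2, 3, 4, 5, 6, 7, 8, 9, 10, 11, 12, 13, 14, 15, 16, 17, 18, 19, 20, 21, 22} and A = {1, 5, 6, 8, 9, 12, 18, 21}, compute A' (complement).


Universal set U = {1, 2, 3, 4, 5, 6, 7, 8, 9, 10, 11, 12, 13, 14, 15, 16, 17, 18, 19, 20, 21, 22}
Set A = {1, 5, 6, 8, 9, 12, 18, 21}
A' = U \ A = elements in U but not in A
Checking each element of U:
1 (in A, exclude), 2 (not in A, include), 3 (not in A, include), 4 (not in A, include), 5 (in A, exclude), 6 (in A, exclude), 7 (not in A, include), 8 (in A, exclude), 9 (in A, exclude), 10 (not in A, include), 11 (not in A, include), 12 (in A, exclude), 13 (not in A, include), 14 (not in A, include), 15 (not in A, include), 16 (not in A, include), 17 (not in A, include), 18 (in A, exclude), 19 (not in A, include), 20 (not in A, include), 21 (in A, exclude), 22 (not in A, include)
A' = {2, 3, 4, 7, 10, 11, 13, 14, 15, 16, 17, 19, 20, 22}

{2, 3, 4, 7, 10, 11, 13, 14, 15, 16, 17, 19, 20, 22}


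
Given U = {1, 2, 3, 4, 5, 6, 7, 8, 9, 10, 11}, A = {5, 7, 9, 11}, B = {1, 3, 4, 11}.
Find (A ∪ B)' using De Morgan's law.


U = {1, 2, 3, 4, 5, 6, 7, 8, 9, 10, 11}
A = {5, 7, 9, 11}, B = {1, 3, 4, 11}
A ∪ B = {1, 3, 4, 5, 7, 9, 11}
(A ∪ B)' = U \ (A ∪ B) = {2, 6, 8, 10}
Verification via A' ∩ B': A' = {1, 2, 3, 4, 6, 8, 10}, B' = {2, 5, 6, 7, 8, 9, 10}
A' ∩ B' = {2, 6, 8, 10} ✓

{2, 6, 8, 10}


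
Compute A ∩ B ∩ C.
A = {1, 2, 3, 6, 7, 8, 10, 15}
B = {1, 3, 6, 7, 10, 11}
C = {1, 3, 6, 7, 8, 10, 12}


Set A = {1, 2, 3, 6, 7, 8, 10, 15}
Set B = {1, 3, 6, 7, 10, 11}
Set C = {1, 3, 6, 7, 8, 10, 12}
First, A ∩ B = {1, 3, 6, 7, 10}
Then, (A ∩ B) ∩ C = {1, 3, 6, 7, 10}

{1, 3, 6, 7, 10}


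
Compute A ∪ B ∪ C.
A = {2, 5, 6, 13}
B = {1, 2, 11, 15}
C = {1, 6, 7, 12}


Set A = {2, 5, 6, 13}
Set B = {1, 2, 11, 15}
Set C = {1, 6, 7, 12}
First, A ∪ B = {1, 2, 5, 6, 11, 13, 15}
Then, (A ∪ B) ∪ C = {1, 2, 5, 6, 7, 11, 12, 13, 15}

{1, 2, 5, 6, 7, 11, 12, 13, 15}


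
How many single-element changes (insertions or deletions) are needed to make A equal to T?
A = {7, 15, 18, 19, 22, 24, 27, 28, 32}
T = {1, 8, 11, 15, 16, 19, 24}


Set A = {7, 15, 18, 19, 22, 24, 27, 28, 32}
Set T = {1, 8, 11, 15, 16, 19, 24}
Elements to remove from A (in A, not in T): {7, 18, 22, 27, 28, 32} → 6 removals
Elements to add to A (in T, not in A): {1, 8, 11, 16} → 4 additions
Total edits = 6 + 4 = 10

10


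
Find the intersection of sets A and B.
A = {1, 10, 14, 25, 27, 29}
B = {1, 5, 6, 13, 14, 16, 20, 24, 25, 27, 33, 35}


Set A = {1, 10, 14, 25, 27, 29}
Set B = {1, 5, 6, 13, 14, 16, 20, 24, 25, 27, 33, 35}
A ∩ B includes only elements in both sets.
Check each element of A against B:
1 ✓, 10 ✗, 14 ✓, 25 ✓, 27 ✓, 29 ✗
A ∩ B = {1, 14, 25, 27}

{1, 14, 25, 27}


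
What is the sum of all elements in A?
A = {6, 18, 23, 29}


Set A = {6, 18, 23, 29}
Sum = 6 + 18 + 23 + 29 = 76

76


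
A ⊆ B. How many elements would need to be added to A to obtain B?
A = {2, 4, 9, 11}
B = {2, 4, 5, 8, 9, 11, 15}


Set A = {2, 4, 9, 11}, |A| = 4
Set B = {2, 4, 5, 8, 9, 11, 15}, |B| = 7
Since A ⊆ B: B \ A = {5, 8, 15}
|B| - |A| = 7 - 4 = 3

3


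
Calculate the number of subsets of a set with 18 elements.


The set has 18 elements.
The power set contains all possible subsets.
|P(A)| = 2^|A| = 2^18 = 262144

262144


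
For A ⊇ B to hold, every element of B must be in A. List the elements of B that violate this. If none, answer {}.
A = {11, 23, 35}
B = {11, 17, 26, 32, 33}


Set A = {11, 23, 35}
Set B = {11, 17, 26, 32, 33}
Check each element of B against A:
11 ∈ A, 17 ∉ A (include), 26 ∉ A (include), 32 ∉ A (include), 33 ∉ A (include)
Elements of B not in A: {17, 26, 32, 33}

{17, 26, 32, 33}


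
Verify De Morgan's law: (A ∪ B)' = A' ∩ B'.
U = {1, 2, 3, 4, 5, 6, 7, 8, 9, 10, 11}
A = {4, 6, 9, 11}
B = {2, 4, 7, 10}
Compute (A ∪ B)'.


U = {1, 2, 3, 4, 5, 6, 7, 8, 9, 10, 11}
A = {4, 6, 9, 11}, B = {2, 4, 7, 10}
A ∪ B = {2, 4, 6, 7, 9, 10, 11}
(A ∪ B)' = U \ (A ∪ B) = {1, 3, 5, 8}
Verification via A' ∩ B': A' = {1, 2, 3, 5, 7, 8, 10}, B' = {1, 3, 5, 6, 8, 9, 11}
A' ∩ B' = {1, 3, 5, 8} ✓

{1, 3, 5, 8}


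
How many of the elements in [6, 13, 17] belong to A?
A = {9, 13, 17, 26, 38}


Set A = {9, 13, 17, 26, 38}
Candidates: [6, 13, 17]
Check each candidate:
6 ∉ A, 13 ∈ A, 17 ∈ A
Count of candidates in A: 2

2


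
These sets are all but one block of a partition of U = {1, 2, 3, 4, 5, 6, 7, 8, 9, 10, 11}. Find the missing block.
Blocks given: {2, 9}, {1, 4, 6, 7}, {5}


U = {1, 2, 3, 4, 5, 6, 7, 8, 9, 10, 11}
Shown blocks: {2, 9}, {1, 4, 6, 7}, {5}
A partition's blocks are pairwise disjoint and cover U, so the missing block = U \ (union of shown blocks).
Union of shown blocks: {1, 2, 4, 5, 6, 7, 9}
Missing block = U \ (union) = {3, 8, 10, 11}

{3, 8, 10, 11}


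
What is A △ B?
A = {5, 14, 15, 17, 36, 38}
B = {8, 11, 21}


Set A = {5, 14, 15, 17, 36, 38}
Set B = {8, 11, 21}
A △ B = (A \ B) ∪ (B \ A)
Elements in A but not B: {5, 14, 15, 17, 36, 38}
Elements in B but not A: {8, 11, 21}
A △ B = {5, 8, 11, 14, 15, 17, 21, 36, 38}

{5, 8, 11, 14, 15, 17, 21, 36, 38}


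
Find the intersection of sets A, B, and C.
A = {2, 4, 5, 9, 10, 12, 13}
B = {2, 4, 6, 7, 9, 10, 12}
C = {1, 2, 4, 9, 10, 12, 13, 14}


Set A = {2, 4, 5, 9, 10, 12, 13}
Set B = {2, 4, 6, 7, 9, 10, 12}
Set C = {1, 2, 4, 9, 10, 12, 13, 14}
First, A ∩ B = {2, 4, 9, 10, 12}
Then, (A ∩ B) ∩ C = {2, 4, 9, 10, 12}

{2, 4, 9, 10, 12}


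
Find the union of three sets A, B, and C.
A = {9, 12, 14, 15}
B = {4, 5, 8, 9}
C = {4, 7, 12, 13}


Set A = {9, 12, 14, 15}
Set B = {4, 5, 8, 9}
Set C = {4, 7, 12, 13}
First, A ∪ B = {4, 5, 8, 9, 12, 14, 15}
Then, (A ∪ B) ∪ C = {4, 5, 7, 8, 9, 12, 13, 14, 15}

{4, 5, 7, 8, 9, 12, 13, 14, 15}


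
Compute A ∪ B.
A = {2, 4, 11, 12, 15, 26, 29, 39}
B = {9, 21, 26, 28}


Set A = {2, 4, 11, 12, 15, 26, 29, 39}
Set B = {9, 21, 26, 28}
A ∪ B includes all elements in either set.
Elements from A: {2, 4, 11, 12, 15, 26, 29, 39}
Elements from B not already included: {9, 21, 28}
A ∪ B = {2, 4, 9, 11, 12, 15, 21, 26, 28, 29, 39}

{2, 4, 9, 11, 12, 15, 21, 26, 28, 29, 39}


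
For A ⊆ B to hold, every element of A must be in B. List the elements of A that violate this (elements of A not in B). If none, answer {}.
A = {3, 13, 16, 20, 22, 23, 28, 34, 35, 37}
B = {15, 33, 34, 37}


Set A = {3, 13, 16, 20, 22, 23, 28, 34, 35, 37}
Set B = {15, 33, 34, 37}
Check each element of A against B:
3 ∉ B (include), 13 ∉ B (include), 16 ∉ B (include), 20 ∉ B (include), 22 ∉ B (include), 23 ∉ B (include), 28 ∉ B (include), 34 ∈ B, 35 ∉ B (include), 37 ∈ B
Elements of A not in B: {3, 13, 16, 20, 22, 23, 28, 35}

{3, 13, 16, 20, 22, 23, 28, 35}


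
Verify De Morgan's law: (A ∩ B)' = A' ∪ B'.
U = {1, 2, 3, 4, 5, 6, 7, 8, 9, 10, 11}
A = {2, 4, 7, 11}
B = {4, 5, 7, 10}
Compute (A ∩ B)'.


U = {1, 2, 3, 4, 5, 6, 7, 8, 9, 10, 11}
A = {2, 4, 7, 11}, B = {4, 5, 7, 10}
A ∩ B = {4, 7}
(A ∩ B)' = U \ (A ∩ B) = {1, 2, 3, 5, 6, 8, 9, 10, 11}
Verification via A' ∪ B': A' = {1, 3, 5, 6, 8, 9, 10}, B' = {1, 2, 3, 6, 8, 9, 11}
A' ∪ B' = {1, 2, 3, 5, 6, 8, 9, 10, 11} ✓

{1, 2, 3, 5, 6, 8, 9, 10, 11}


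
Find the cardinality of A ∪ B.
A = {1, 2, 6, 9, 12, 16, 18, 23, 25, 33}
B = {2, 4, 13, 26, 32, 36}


Set A = {1, 2, 6, 9, 12, 16, 18, 23, 25, 33}, |A| = 10
Set B = {2, 4, 13, 26, 32, 36}, |B| = 6
A ∩ B = {2}, |A ∩ B| = 1
|A ∪ B| = |A| + |B| - |A ∩ B| = 10 + 6 - 1 = 15

15


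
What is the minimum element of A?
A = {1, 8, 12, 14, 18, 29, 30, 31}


Set A = {1, 8, 12, 14, 18, 29, 30, 31}
Elements in ascending order: 1, 8, 12, 14, 18, 29, 30, 31
The smallest element is 1.

1


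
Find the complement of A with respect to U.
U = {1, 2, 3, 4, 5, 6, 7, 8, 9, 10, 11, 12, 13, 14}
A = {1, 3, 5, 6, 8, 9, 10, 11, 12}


Universal set U = {1, 2, 3, 4, 5, 6, 7, 8, 9, 10, 11, 12, 13, 14}
Set A = {1, 3, 5, 6, 8, 9, 10, 11, 12}
A' = U \ A = elements in U but not in A
Checking each element of U:
1 (in A, exclude), 2 (not in A, include), 3 (in A, exclude), 4 (not in A, include), 5 (in A, exclude), 6 (in A, exclude), 7 (not in A, include), 8 (in A, exclude), 9 (in A, exclude), 10 (in A, exclude), 11 (in A, exclude), 12 (in A, exclude), 13 (not in A, include), 14 (not in A, include)
A' = {2, 4, 7, 13, 14}

{2, 4, 7, 13, 14}


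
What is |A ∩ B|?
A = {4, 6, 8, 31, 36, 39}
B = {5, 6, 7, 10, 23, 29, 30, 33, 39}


Set A = {4, 6, 8, 31, 36, 39}
Set B = {5, 6, 7, 10, 23, 29, 30, 33, 39}
A ∩ B = {6, 39}
|A ∩ B| = 2

2


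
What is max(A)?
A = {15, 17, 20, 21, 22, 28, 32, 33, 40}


Set A = {15, 17, 20, 21, 22, 28, 32, 33, 40}
Elements in ascending order: 15, 17, 20, 21, 22, 28, 32, 33, 40
The largest element is 40.

40


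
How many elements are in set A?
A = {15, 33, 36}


Set A = {15, 33, 36}
Listing elements: 15, 33, 36
Counting: 3 elements
|A| = 3

3


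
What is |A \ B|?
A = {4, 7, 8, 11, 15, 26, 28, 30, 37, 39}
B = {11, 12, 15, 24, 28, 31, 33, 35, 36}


Set A = {4, 7, 8, 11, 15, 26, 28, 30, 37, 39}
Set B = {11, 12, 15, 24, 28, 31, 33, 35, 36}
A \ B = {4, 7, 8, 26, 30, 37, 39}
|A \ B| = 7

7


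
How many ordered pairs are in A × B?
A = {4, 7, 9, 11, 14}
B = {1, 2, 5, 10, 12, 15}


Set A = {4, 7, 9, 11, 14} has 5 elements.
Set B = {1, 2, 5, 10, 12, 15} has 6 elements.
|A × B| = |A| × |B| = 5 × 6 = 30

30


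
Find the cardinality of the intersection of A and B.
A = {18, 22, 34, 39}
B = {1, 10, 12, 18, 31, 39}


Set A = {18, 22, 34, 39}
Set B = {1, 10, 12, 18, 31, 39}
A ∩ B = {18, 39}
|A ∩ B| = 2

2


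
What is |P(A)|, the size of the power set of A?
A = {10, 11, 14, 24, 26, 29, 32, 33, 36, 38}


Set A = {10, 11, 14, 24, 26, 29, 32, 33, 36, 38}
|A| = 10
The power set P(A) contains all subsets of A.
|P(A)| = 2^|A| = 2^10 = 1024

1024


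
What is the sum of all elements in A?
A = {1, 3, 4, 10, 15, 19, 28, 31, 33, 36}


Set A = {1, 3, 4, 10, 15, 19, 28, 31, 33, 36}
Sum = 1 + 3 + 4 + 10 + 15 + 19 + 28 + 31 + 33 + 36 = 180

180


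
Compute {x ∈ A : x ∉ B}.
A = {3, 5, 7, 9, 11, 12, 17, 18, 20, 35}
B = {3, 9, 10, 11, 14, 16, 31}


Set A = {3, 5, 7, 9, 11, 12, 17, 18, 20, 35}
Set B = {3, 9, 10, 11, 14, 16, 31}
Check each element of A against B:
3 ∈ B, 5 ∉ B (include), 7 ∉ B (include), 9 ∈ B, 11 ∈ B, 12 ∉ B (include), 17 ∉ B (include), 18 ∉ B (include), 20 ∉ B (include), 35 ∉ B (include)
Elements of A not in B: {5, 7, 12, 17, 18, 20, 35}

{5, 7, 12, 17, 18, 20, 35}


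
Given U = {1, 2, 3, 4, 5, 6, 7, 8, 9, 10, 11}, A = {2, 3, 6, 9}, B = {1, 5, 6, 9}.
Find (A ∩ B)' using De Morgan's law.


U = {1, 2, 3, 4, 5, 6, 7, 8, 9, 10, 11}
A = {2, 3, 6, 9}, B = {1, 5, 6, 9}
A ∩ B = {6, 9}
(A ∩ B)' = U \ (A ∩ B) = {1, 2, 3, 4, 5, 7, 8, 10, 11}
Verification via A' ∪ B': A' = {1, 4, 5, 7, 8, 10, 11}, B' = {2, 3, 4, 7, 8, 10, 11}
A' ∪ B' = {1, 2, 3, 4, 5, 7, 8, 10, 11} ✓

{1, 2, 3, 4, 5, 7, 8, 10, 11}


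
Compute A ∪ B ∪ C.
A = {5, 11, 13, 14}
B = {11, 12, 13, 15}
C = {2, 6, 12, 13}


Set A = {5, 11, 13, 14}
Set B = {11, 12, 13, 15}
Set C = {2, 6, 12, 13}
First, A ∪ B = {5, 11, 12, 13, 14, 15}
Then, (A ∪ B) ∪ C = {2, 5, 6, 11, 12, 13, 14, 15}

{2, 5, 6, 11, 12, 13, 14, 15}


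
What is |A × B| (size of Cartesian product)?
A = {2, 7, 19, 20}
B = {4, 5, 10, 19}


Set A = {2, 7, 19, 20} has 4 elements.
Set B = {4, 5, 10, 19} has 4 elements.
|A × B| = |A| × |B| = 4 × 4 = 16

16


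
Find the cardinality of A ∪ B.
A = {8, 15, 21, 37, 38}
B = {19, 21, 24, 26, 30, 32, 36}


Set A = {8, 15, 21, 37, 38}, |A| = 5
Set B = {19, 21, 24, 26, 30, 32, 36}, |B| = 7
A ∩ B = {21}, |A ∩ B| = 1
|A ∪ B| = |A| + |B| - |A ∩ B| = 5 + 7 - 1 = 11

11


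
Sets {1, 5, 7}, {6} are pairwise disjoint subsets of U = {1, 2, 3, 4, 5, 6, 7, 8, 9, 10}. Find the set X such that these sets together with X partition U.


U = {1, 2, 3, 4, 5, 6, 7, 8, 9, 10}
Shown blocks: {1, 5, 7}, {6}
A partition's blocks are pairwise disjoint and cover U, so the missing block = U \ (union of shown blocks).
Union of shown blocks: {1, 5, 6, 7}
Missing block = U \ (union) = {2, 3, 4, 8, 9, 10}

{2, 3, 4, 8, 9, 10}


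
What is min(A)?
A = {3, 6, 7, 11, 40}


Set A = {3, 6, 7, 11, 40}
Elements in ascending order: 3, 6, 7, 11, 40
The smallest element is 3.

3


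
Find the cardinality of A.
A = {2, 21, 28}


Set A = {2, 21, 28}
Listing elements: 2, 21, 28
Counting: 3 elements
|A| = 3

3


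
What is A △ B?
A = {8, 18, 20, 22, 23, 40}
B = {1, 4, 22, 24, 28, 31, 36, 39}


Set A = {8, 18, 20, 22, 23, 40}
Set B = {1, 4, 22, 24, 28, 31, 36, 39}
A △ B = (A \ B) ∪ (B \ A)
Elements in A but not B: {8, 18, 20, 23, 40}
Elements in B but not A: {1, 4, 24, 28, 31, 36, 39}
A △ B = {1, 4, 8, 18, 20, 23, 24, 28, 31, 36, 39, 40}

{1, 4, 8, 18, 20, 23, 24, 28, 31, 36, 39, 40}


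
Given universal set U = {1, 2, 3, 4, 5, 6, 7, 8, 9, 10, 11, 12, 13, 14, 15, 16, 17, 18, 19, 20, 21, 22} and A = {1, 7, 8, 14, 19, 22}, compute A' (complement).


Universal set U = {1, 2, 3, 4, 5, 6, 7, 8, 9, 10, 11, 12, 13, 14, 15, 16, 17, 18, 19, 20, 21, 22}
Set A = {1, 7, 8, 14, 19, 22}
A' = U \ A = elements in U but not in A
Checking each element of U:
1 (in A, exclude), 2 (not in A, include), 3 (not in A, include), 4 (not in A, include), 5 (not in A, include), 6 (not in A, include), 7 (in A, exclude), 8 (in A, exclude), 9 (not in A, include), 10 (not in A, include), 11 (not in A, include), 12 (not in A, include), 13 (not in A, include), 14 (in A, exclude), 15 (not in A, include), 16 (not in A, include), 17 (not in A, include), 18 (not in A, include), 19 (in A, exclude), 20 (not in A, include), 21 (not in A, include), 22 (in A, exclude)
A' = {2, 3, 4, 5, 6, 9, 10, 11, 12, 13, 15, 16, 17, 18, 20, 21}

{2, 3, 4, 5, 6, 9, 10, 11, 12, 13, 15, 16, 17, 18, 20, 21}


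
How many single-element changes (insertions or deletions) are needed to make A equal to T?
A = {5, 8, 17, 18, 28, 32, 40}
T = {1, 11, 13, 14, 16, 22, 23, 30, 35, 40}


Set A = {5, 8, 17, 18, 28, 32, 40}
Set T = {1, 11, 13, 14, 16, 22, 23, 30, 35, 40}
Elements to remove from A (in A, not in T): {5, 8, 17, 18, 28, 32} → 6 removals
Elements to add to A (in T, not in A): {1, 11, 13, 14, 16, 22, 23, 30, 35} → 9 additions
Total edits = 6 + 9 = 15

15


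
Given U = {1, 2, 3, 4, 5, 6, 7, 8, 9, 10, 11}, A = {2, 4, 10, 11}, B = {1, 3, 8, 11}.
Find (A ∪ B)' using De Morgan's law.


U = {1, 2, 3, 4, 5, 6, 7, 8, 9, 10, 11}
A = {2, 4, 10, 11}, B = {1, 3, 8, 11}
A ∪ B = {1, 2, 3, 4, 8, 10, 11}
(A ∪ B)' = U \ (A ∪ B) = {5, 6, 7, 9}
Verification via A' ∩ B': A' = {1, 3, 5, 6, 7, 8, 9}, B' = {2, 4, 5, 6, 7, 9, 10}
A' ∩ B' = {5, 6, 7, 9} ✓

{5, 6, 7, 9}


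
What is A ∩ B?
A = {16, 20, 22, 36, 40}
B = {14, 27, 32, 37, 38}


Set A = {16, 20, 22, 36, 40}
Set B = {14, 27, 32, 37, 38}
A ∩ B includes only elements in both sets.
Check each element of A against B:
16 ✗, 20 ✗, 22 ✗, 36 ✗, 40 ✗
A ∩ B = {}

{}


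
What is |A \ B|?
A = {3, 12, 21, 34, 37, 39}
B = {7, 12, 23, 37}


Set A = {3, 12, 21, 34, 37, 39}
Set B = {7, 12, 23, 37}
A \ B = {3, 21, 34, 39}
|A \ B| = 4

4


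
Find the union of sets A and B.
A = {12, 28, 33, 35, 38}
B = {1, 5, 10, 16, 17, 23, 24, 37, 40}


Set A = {12, 28, 33, 35, 38}
Set B = {1, 5, 10, 16, 17, 23, 24, 37, 40}
A ∪ B includes all elements in either set.
Elements from A: {12, 28, 33, 35, 38}
Elements from B not already included: {1, 5, 10, 16, 17, 23, 24, 37, 40}
A ∪ B = {1, 5, 10, 12, 16, 17, 23, 24, 28, 33, 35, 37, 38, 40}

{1, 5, 10, 12, 16, 17, 23, 24, 28, 33, 35, 37, 38, 40}


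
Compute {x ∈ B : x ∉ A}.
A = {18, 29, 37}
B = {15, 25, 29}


Set A = {18, 29, 37}
Set B = {15, 25, 29}
Check each element of B against A:
15 ∉ A (include), 25 ∉ A (include), 29 ∈ A
Elements of B not in A: {15, 25}

{15, 25}


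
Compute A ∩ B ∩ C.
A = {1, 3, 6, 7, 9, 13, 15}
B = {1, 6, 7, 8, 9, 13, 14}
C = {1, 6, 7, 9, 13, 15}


Set A = {1, 3, 6, 7, 9, 13, 15}
Set B = {1, 6, 7, 8, 9, 13, 14}
Set C = {1, 6, 7, 9, 13, 15}
First, A ∩ B = {1, 6, 7, 9, 13}
Then, (A ∩ B) ∩ C = {1, 6, 7, 9, 13}

{1, 6, 7, 9, 13}


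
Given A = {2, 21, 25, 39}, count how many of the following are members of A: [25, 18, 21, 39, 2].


Set A = {2, 21, 25, 39}
Candidates: [25, 18, 21, 39, 2]
Check each candidate:
25 ∈ A, 18 ∉ A, 21 ∈ A, 39 ∈ A, 2 ∈ A
Count of candidates in A: 4

4


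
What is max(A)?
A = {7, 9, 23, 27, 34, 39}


Set A = {7, 9, 23, 27, 34, 39}
Elements in ascending order: 7, 9, 23, 27, 34, 39
The largest element is 39.

39


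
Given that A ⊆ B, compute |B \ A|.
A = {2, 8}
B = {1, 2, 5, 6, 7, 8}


Set A = {2, 8}, |A| = 2
Set B = {1, 2, 5, 6, 7, 8}, |B| = 6
Since A ⊆ B: B \ A = {1, 5, 6, 7}
|B| - |A| = 6 - 2 = 4

4


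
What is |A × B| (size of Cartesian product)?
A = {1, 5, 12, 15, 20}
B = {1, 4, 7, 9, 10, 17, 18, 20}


Set A = {1, 5, 12, 15, 20} has 5 elements.
Set B = {1, 4, 7, 9, 10, 17, 18, 20} has 8 elements.
|A × B| = |A| × |B| = 5 × 8 = 40

40


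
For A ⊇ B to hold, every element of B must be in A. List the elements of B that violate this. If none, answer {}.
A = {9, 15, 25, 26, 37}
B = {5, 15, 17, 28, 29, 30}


Set A = {9, 15, 25, 26, 37}
Set B = {5, 15, 17, 28, 29, 30}
Check each element of B against A:
5 ∉ A (include), 15 ∈ A, 17 ∉ A (include), 28 ∉ A (include), 29 ∉ A (include), 30 ∉ A (include)
Elements of B not in A: {5, 17, 28, 29, 30}

{5, 17, 28, 29, 30}


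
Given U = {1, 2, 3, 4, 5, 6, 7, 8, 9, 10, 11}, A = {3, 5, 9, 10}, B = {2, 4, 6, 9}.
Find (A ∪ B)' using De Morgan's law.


U = {1, 2, 3, 4, 5, 6, 7, 8, 9, 10, 11}
A = {3, 5, 9, 10}, B = {2, 4, 6, 9}
A ∪ B = {2, 3, 4, 5, 6, 9, 10}
(A ∪ B)' = U \ (A ∪ B) = {1, 7, 8, 11}
Verification via A' ∩ B': A' = {1, 2, 4, 6, 7, 8, 11}, B' = {1, 3, 5, 7, 8, 10, 11}
A' ∩ B' = {1, 7, 8, 11} ✓

{1, 7, 8, 11}


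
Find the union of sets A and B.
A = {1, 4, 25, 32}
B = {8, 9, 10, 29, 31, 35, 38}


Set A = {1, 4, 25, 32}
Set B = {8, 9, 10, 29, 31, 35, 38}
A ∪ B includes all elements in either set.
Elements from A: {1, 4, 25, 32}
Elements from B not already included: {8, 9, 10, 29, 31, 35, 38}
A ∪ B = {1, 4, 8, 9, 10, 25, 29, 31, 32, 35, 38}

{1, 4, 8, 9, 10, 25, 29, 31, 32, 35, 38}


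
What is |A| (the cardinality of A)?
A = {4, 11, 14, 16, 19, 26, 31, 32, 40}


Set A = {4, 11, 14, 16, 19, 26, 31, 32, 40}
Listing elements: 4, 11, 14, 16, 19, 26, 31, 32, 40
Counting: 9 elements
|A| = 9

9


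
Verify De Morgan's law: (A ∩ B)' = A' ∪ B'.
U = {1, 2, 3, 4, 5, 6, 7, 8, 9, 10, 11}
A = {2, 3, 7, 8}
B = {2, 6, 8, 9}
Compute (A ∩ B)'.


U = {1, 2, 3, 4, 5, 6, 7, 8, 9, 10, 11}
A = {2, 3, 7, 8}, B = {2, 6, 8, 9}
A ∩ B = {2, 8}
(A ∩ B)' = U \ (A ∩ B) = {1, 3, 4, 5, 6, 7, 9, 10, 11}
Verification via A' ∪ B': A' = {1, 4, 5, 6, 9, 10, 11}, B' = {1, 3, 4, 5, 7, 10, 11}
A' ∪ B' = {1, 3, 4, 5, 6, 7, 9, 10, 11} ✓

{1, 3, 4, 5, 6, 7, 9, 10, 11}


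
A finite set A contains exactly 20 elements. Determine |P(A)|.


The set has 20 elements.
The power set contains all possible subsets.
|P(A)| = 2^|A| = 2^20 = 1048576

1048576


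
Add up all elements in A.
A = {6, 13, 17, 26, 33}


Set A = {6, 13, 17, 26, 33}
Sum = 6 + 13 + 17 + 26 + 33 = 95

95


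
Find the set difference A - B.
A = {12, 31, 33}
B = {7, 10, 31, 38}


Set A = {12, 31, 33}
Set B = {7, 10, 31, 38}
A \ B includes elements in A that are not in B.
Check each element of A:
12 (not in B, keep), 31 (in B, remove), 33 (not in B, keep)
A \ B = {12, 33}

{12, 33}


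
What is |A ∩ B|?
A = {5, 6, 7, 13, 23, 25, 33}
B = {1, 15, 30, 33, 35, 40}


Set A = {5, 6, 7, 13, 23, 25, 33}
Set B = {1, 15, 30, 33, 35, 40}
A ∩ B = {33}
|A ∩ B| = 1

1


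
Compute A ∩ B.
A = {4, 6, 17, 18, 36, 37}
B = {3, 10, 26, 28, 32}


Set A = {4, 6, 17, 18, 36, 37}
Set B = {3, 10, 26, 28, 32}
A ∩ B includes only elements in both sets.
Check each element of A against B:
4 ✗, 6 ✗, 17 ✗, 18 ✗, 36 ✗, 37 ✗
A ∩ B = {}

{}


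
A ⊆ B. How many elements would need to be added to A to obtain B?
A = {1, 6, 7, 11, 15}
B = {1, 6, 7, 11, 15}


Set A = {1, 6, 7, 11, 15}, |A| = 5
Set B = {1, 6, 7, 11, 15}, |B| = 5
Since A ⊆ B: B \ A = {}
|B| - |A| = 5 - 5 = 0

0


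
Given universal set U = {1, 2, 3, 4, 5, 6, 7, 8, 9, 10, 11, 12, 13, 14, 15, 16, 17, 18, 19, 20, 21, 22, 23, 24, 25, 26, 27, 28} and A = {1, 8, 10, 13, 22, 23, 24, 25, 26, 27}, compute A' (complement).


Universal set U = {1, 2, 3, 4, 5, 6, 7, 8, 9, 10, 11, 12, 13, 14, 15, 16, 17, 18, 19, 20, 21, 22, 23, 24, 25, 26, 27, 28}
Set A = {1, 8, 10, 13, 22, 23, 24, 25, 26, 27}
A' = U \ A = elements in U but not in A
Checking each element of U:
1 (in A, exclude), 2 (not in A, include), 3 (not in A, include), 4 (not in A, include), 5 (not in A, include), 6 (not in A, include), 7 (not in A, include), 8 (in A, exclude), 9 (not in A, include), 10 (in A, exclude), 11 (not in A, include), 12 (not in A, include), 13 (in A, exclude), 14 (not in A, include), 15 (not in A, include), 16 (not in A, include), 17 (not in A, include), 18 (not in A, include), 19 (not in A, include), 20 (not in A, include), 21 (not in A, include), 22 (in A, exclude), 23 (in A, exclude), 24 (in A, exclude), 25 (in A, exclude), 26 (in A, exclude), 27 (in A, exclude), 28 (not in A, include)
A' = {2, 3, 4, 5, 6, 7, 9, 11, 12, 14, 15, 16, 17, 18, 19, 20, 21, 28}

{2, 3, 4, 5, 6, 7, 9, 11, 12, 14, 15, 16, 17, 18, 19, 20, 21, 28}


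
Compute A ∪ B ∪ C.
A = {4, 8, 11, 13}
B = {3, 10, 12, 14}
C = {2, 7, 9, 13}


Set A = {4, 8, 11, 13}
Set B = {3, 10, 12, 14}
Set C = {2, 7, 9, 13}
First, A ∪ B = {3, 4, 8, 10, 11, 12, 13, 14}
Then, (A ∪ B) ∪ C = {2, 3, 4, 7, 8, 9, 10, 11, 12, 13, 14}

{2, 3, 4, 7, 8, 9, 10, 11, 12, 13, 14}


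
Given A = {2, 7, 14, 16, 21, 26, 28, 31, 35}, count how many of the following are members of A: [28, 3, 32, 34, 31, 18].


Set A = {2, 7, 14, 16, 21, 26, 28, 31, 35}
Candidates: [28, 3, 32, 34, 31, 18]
Check each candidate:
28 ∈ A, 3 ∉ A, 32 ∉ A, 34 ∉ A, 31 ∈ A, 18 ∉ A
Count of candidates in A: 2

2


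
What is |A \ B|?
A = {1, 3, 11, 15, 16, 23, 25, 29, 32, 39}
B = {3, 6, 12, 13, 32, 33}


Set A = {1, 3, 11, 15, 16, 23, 25, 29, 32, 39}
Set B = {3, 6, 12, 13, 32, 33}
A \ B = {1, 11, 15, 16, 23, 25, 29, 39}
|A \ B| = 8

8


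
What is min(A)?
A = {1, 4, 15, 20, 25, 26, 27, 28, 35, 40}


Set A = {1, 4, 15, 20, 25, 26, 27, 28, 35, 40}
Elements in ascending order: 1, 4, 15, 20, 25, 26, 27, 28, 35, 40
The smallest element is 1.

1


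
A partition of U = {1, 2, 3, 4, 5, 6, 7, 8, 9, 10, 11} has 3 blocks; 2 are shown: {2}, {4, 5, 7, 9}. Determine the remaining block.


U = {1, 2, 3, 4, 5, 6, 7, 8, 9, 10, 11}
Shown blocks: {2}, {4, 5, 7, 9}
A partition's blocks are pairwise disjoint and cover U, so the missing block = U \ (union of shown blocks).
Union of shown blocks: {2, 4, 5, 7, 9}
Missing block = U \ (union) = {1, 3, 6, 8, 10, 11}

{1, 3, 6, 8, 10, 11}


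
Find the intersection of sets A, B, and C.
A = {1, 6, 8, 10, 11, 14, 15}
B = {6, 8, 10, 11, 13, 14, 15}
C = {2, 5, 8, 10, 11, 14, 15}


Set A = {1, 6, 8, 10, 11, 14, 15}
Set B = {6, 8, 10, 11, 13, 14, 15}
Set C = {2, 5, 8, 10, 11, 14, 15}
First, A ∩ B = {6, 8, 10, 11, 14, 15}
Then, (A ∩ B) ∩ C = {8, 10, 11, 14, 15}

{8, 10, 11, 14, 15}


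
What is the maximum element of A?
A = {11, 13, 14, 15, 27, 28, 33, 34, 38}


Set A = {11, 13, 14, 15, 27, 28, 33, 34, 38}
Elements in ascending order: 11, 13, 14, 15, 27, 28, 33, 34, 38
The largest element is 38.

38


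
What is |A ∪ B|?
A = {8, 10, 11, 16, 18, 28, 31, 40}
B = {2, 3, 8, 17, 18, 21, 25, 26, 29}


Set A = {8, 10, 11, 16, 18, 28, 31, 40}, |A| = 8
Set B = {2, 3, 8, 17, 18, 21, 25, 26, 29}, |B| = 9
A ∩ B = {8, 18}, |A ∩ B| = 2
|A ∪ B| = |A| + |B| - |A ∩ B| = 8 + 9 - 2 = 15

15


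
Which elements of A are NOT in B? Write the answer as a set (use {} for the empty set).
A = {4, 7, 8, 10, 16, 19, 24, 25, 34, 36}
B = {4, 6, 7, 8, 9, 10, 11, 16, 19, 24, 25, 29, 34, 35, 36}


Set A = {4, 7, 8, 10, 16, 19, 24, 25, 34, 36}
Set B = {4, 6, 7, 8, 9, 10, 11, 16, 19, 24, 25, 29, 34, 35, 36}
Check each element of A against B:
4 ∈ B, 7 ∈ B, 8 ∈ B, 10 ∈ B, 16 ∈ B, 19 ∈ B, 24 ∈ B, 25 ∈ B, 34 ∈ B, 36 ∈ B
Elements of A not in B: {}

{}


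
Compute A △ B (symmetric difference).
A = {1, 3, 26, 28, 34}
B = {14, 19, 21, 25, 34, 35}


Set A = {1, 3, 26, 28, 34}
Set B = {14, 19, 21, 25, 34, 35}
A △ B = (A \ B) ∪ (B \ A)
Elements in A but not B: {1, 3, 26, 28}
Elements in B but not A: {14, 19, 21, 25, 35}
A △ B = {1, 3, 14, 19, 21, 25, 26, 28, 35}

{1, 3, 14, 19, 21, 25, 26, 28, 35}


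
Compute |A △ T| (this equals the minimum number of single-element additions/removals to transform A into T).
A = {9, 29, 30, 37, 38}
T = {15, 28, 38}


Set A = {9, 29, 30, 37, 38}
Set T = {15, 28, 38}
Elements to remove from A (in A, not in T): {9, 29, 30, 37} → 4 removals
Elements to add to A (in T, not in A): {15, 28} → 2 additions
Total edits = 4 + 2 = 6

6


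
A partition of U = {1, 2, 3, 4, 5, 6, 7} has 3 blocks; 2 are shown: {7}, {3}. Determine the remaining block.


U = {1, 2, 3, 4, 5, 6, 7}
Shown blocks: {7}, {3}
A partition's blocks are pairwise disjoint and cover U, so the missing block = U \ (union of shown blocks).
Union of shown blocks: {3, 7}
Missing block = U \ (union) = {1, 2, 4, 5, 6}

{1, 2, 4, 5, 6}


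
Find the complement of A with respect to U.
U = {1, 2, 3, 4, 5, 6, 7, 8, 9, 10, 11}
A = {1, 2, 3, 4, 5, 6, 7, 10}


Universal set U = {1, 2, 3, 4, 5, 6, 7, 8, 9, 10, 11}
Set A = {1, 2, 3, 4, 5, 6, 7, 10}
A' = U \ A = elements in U but not in A
Checking each element of U:
1 (in A, exclude), 2 (in A, exclude), 3 (in A, exclude), 4 (in A, exclude), 5 (in A, exclude), 6 (in A, exclude), 7 (in A, exclude), 8 (not in A, include), 9 (not in A, include), 10 (in A, exclude), 11 (not in A, include)
A' = {8, 9, 11}

{8, 9, 11}


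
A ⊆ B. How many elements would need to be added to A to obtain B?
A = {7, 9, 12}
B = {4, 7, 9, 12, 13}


Set A = {7, 9, 12}, |A| = 3
Set B = {4, 7, 9, 12, 13}, |B| = 5
Since A ⊆ B: B \ A = {4, 13}
|B| - |A| = 5 - 3 = 2

2


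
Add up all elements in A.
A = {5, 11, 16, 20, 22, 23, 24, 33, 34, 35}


Set A = {5, 11, 16, 20, 22, 23, 24, 33, 34, 35}
Sum = 5 + 11 + 16 + 20 + 22 + 23 + 24 + 33 + 34 + 35 = 223

223


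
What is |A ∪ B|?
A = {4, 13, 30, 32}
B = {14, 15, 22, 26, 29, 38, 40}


Set A = {4, 13, 30, 32}, |A| = 4
Set B = {14, 15, 22, 26, 29, 38, 40}, |B| = 7
A ∩ B = {}, |A ∩ B| = 0
|A ∪ B| = |A| + |B| - |A ∩ B| = 4 + 7 - 0 = 11

11


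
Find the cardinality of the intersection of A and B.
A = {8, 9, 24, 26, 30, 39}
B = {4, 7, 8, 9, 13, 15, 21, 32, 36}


Set A = {8, 9, 24, 26, 30, 39}
Set B = {4, 7, 8, 9, 13, 15, 21, 32, 36}
A ∩ B = {8, 9}
|A ∩ B| = 2

2


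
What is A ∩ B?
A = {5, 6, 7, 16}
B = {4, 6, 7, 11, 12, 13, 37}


Set A = {5, 6, 7, 16}
Set B = {4, 6, 7, 11, 12, 13, 37}
A ∩ B includes only elements in both sets.
Check each element of A against B:
5 ✗, 6 ✓, 7 ✓, 16 ✗
A ∩ B = {6, 7}

{6, 7}


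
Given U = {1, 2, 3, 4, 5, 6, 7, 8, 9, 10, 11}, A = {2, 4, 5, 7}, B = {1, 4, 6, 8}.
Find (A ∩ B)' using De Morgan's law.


U = {1, 2, 3, 4, 5, 6, 7, 8, 9, 10, 11}
A = {2, 4, 5, 7}, B = {1, 4, 6, 8}
A ∩ B = {4}
(A ∩ B)' = U \ (A ∩ B) = {1, 2, 3, 5, 6, 7, 8, 9, 10, 11}
Verification via A' ∪ B': A' = {1, 3, 6, 8, 9, 10, 11}, B' = {2, 3, 5, 7, 9, 10, 11}
A' ∪ B' = {1, 2, 3, 5, 6, 7, 8, 9, 10, 11} ✓

{1, 2, 3, 5, 6, 7, 8, 9, 10, 11}


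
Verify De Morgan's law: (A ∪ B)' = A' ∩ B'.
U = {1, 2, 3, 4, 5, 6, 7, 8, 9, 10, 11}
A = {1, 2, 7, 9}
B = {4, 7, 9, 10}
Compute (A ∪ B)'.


U = {1, 2, 3, 4, 5, 6, 7, 8, 9, 10, 11}
A = {1, 2, 7, 9}, B = {4, 7, 9, 10}
A ∪ B = {1, 2, 4, 7, 9, 10}
(A ∪ B)' = U \ (A ∪ B) = {3, 5, 6, 8, 11}
Verification via A' ∩ B': A' = {3, 4, 5, 6, 8, 10, 11}, B' = {1, 2, 3, 5, 6, 8, 11}
A' ∩ B' = {3, 5, 6, 8, 11} ✓

{3, 5, 6, 8, 11}


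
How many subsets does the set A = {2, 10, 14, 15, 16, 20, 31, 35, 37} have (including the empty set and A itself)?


Set A = {2, 10, 14, 15, 16, 20, 31, 35, 37}
|A| = 9
The power set P(A) contains all subsets of A.
|P(A)| = 2^|A| = 2^9 = 512

512


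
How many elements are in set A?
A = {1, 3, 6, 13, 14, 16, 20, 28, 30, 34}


Set A = {1, 3, 6, 13, 14, 16, 20, 28, 30, 34}
Listing elements: 1, 3, 6, 13, 14, 16, 20, 28, 30, 34
Counting: 10 elements
|A| = 10

10


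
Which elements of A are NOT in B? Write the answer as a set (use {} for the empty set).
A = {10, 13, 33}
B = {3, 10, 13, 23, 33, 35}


Set A = {10, 13, 33}
Set B = {3, 10, 13, 23, 33, 35}
Check each element of A against B:
10 ∈ B, 13 ∈ B, 33 ∈ B
Elements of A not in B: {}

{}


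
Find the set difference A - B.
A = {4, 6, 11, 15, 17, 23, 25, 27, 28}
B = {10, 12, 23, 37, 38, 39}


Set A = {4, 6, 11, 15, 17, 23, 25, 27, 28}
Set B = {10, 12, 23, 37, 38, 39}
A \ B includes elements in A that are not in B.
Check each element of A:
4 (not in B, keep), 6 (not in B, keep), 11 (not in B, keep), 15 (not in B, keep), 17 (not in B, keep), 23 (in B, remove), 25 (not in B, keep), 27 (not in B, keep), 28 (not in B, keep)
A \ B = {4, 6, 11, 15, 17, 25, 27, 28}

{4, 6, 11, 15, 17, 25, 27, 28}


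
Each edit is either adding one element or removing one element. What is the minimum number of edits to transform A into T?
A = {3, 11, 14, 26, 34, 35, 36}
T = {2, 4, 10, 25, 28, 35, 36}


Set A = {3, 11, 14, 26, 34, 35, 36}
Set T = {2, 4, 10, 25, 28, 35, 36}
Elements to remove from A (in A, not in T): {3, 11, 14, 26, 34} → 5 removals
Elements to add to A (in T, not in A): {2, 4, 10, 25, 28} → 5 additions
Total edits = 5 + 5 = 10

10


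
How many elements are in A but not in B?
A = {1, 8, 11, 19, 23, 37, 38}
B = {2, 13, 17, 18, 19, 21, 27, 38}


Set A = {1, 8, 11, 19, 23, 37, 38}
Set B = {2, 13, 17, 18, 19, 21, 27, 38}
A \ B = {1, 8, 11, 23, 37}
|A \ B| = 5

5


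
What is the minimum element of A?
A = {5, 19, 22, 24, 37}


Set A = {5, 19, 22, 24, 37}
Elements in ascending order: 5, 19, 22, 24, 37
The smallest element is 5.

5


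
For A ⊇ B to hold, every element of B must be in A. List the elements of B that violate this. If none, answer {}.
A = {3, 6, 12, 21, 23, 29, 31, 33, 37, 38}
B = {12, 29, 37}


Set A = {3, 6, 12, 21, 23, 29, 31, 33, 37, 38}
Set B = {12, 29, 37}
Check each element of B against A:
12 ∈ A, 29 ∈ A, 37 ∈ A
Elements of B not in A: {}

{}


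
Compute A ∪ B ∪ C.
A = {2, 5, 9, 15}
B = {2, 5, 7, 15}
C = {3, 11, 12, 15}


Set A = {2, 5, 9, 15}
Set B = {2, 5, 7, 15}
Set C = {3, 11, 12, 15}
First, A ∪ B = {2, 5, 7, 9, 15}
Then, (A ∪ B) ∪ C = {2, 3, 5, 7, 9, 11, 12, 15}

{2, 3, 5, 7, 9, 11, 12, 15}


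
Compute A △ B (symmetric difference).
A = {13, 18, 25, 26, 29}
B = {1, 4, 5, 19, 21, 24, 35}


Set A = {13, 18, 25, 26, 29}
Set B = {1, 4, 5, 19, 21, 24, 35}
A △ B = (A \ B) ∪ (B \ A)
Elements in A but not B: {13, 18, 25, 26, 29}
Elements in B but not A: {1, 4, 5, 19, 21, 24, 35}
A △ B = {1, 4, 5, 13, 18, 19, 21, 24, 25, 26, 29, 35}

{1, 4, 5, 13, 18, 19, 21, 24, 25, 26, 29, 35}


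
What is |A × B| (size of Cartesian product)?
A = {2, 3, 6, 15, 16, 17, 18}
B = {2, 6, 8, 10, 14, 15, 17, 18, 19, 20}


Set A = {2, 3, 6, 15, 16, 17, 18} has 7 elements.
Set B = {2, 6, 8, 10, 14, 15, 17, 18, 19, 20} has 10 elements.
|A × B| = |A| × |B| = 7 × 10 = 70

70


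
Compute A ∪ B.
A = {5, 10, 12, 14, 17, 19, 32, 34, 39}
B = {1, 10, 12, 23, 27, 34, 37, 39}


Set A = {5, 10, 12, 14, 17, 19, 32, 34, 39}
Set B = {1, 10, 12, 23, 27, 34, 37, 39}
A ∪ B includes all elements in either set.
Elements from A: {5, 10, 12, 14, 17, 19, 32, 34, 39}
Elements from B not already included: {1, 23, 27, 37}
A ∪ B = {1, 5, 10, 12, 14, 17, 19, 23, 27, 32, 34, 37, 39}

{1, 5, 10, 12, 14, 17, 19, 23, 27, 32, 34, 37, 39}


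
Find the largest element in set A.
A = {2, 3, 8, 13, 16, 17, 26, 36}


Set A = {2, 3, 8, 13, 16, 17, 26, 36}
Elements in ascending order: 2, 3, 8, 13, 16, 17, 26, 36
The largest element is 36.

36


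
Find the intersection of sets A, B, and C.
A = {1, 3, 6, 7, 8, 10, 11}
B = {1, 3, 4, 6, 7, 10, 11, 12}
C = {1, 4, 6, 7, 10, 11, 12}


Set A = {1, 3, 6, 7, 8, 10, 11}
Set B = {1, 3, 4, 6, 7, 10, 11, 12}
Set C = {1, 4, 6, 7, 10, 11, 12}
First, A ∩ B = {1, 3, 6, 7, 10, 11}
Then, (A ∩ B) ∩ C = {1, 6, 7, 10, 11}

{1, 6, 7, 10, 11}


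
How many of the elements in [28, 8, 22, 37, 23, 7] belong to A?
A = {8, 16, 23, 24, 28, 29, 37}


Set A = {8, 16, 23, 24, 28, 29, 37}
Candidates: [28, 8, 22, 37, 23, 7]
Check each candidate:
28 ∈ A, 8 ∈ A, 22 ∉ A, 37 ∈ A, 23 ∈ A, 7 ∉ A
Count of candidates in A: 4

4


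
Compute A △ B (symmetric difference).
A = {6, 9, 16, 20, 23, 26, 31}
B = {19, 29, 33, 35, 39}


Set A = {6, 9, 16, 20, 23, 26, 31}
Set B = {19, 29, 33, 35, 39}
A △ B = (A \ B) ∪ (B \ A)
Elements in A but not B: {6, 9, 16, 20, 23, 26, 31}
Elements in B but not A: {19, 29, 33, 35, 39}
A △ B = {6, 9, 16, 19, 20, 23, 26, 29, 31, 33, 35, 39}

{6, 9, 16, 19, 20, 23, 26, 29, 31, 33, 35, 39}


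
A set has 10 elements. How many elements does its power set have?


The set has 10 elements.
The power set contains all possible subsets.
|P(A)| = 2^|A| = 2^10 = 1024

1024


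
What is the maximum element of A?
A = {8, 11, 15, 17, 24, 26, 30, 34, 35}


Set A = {8, 11, 15, 17, 24, 26, 30, 34, 35}
Elements in ascending order: 8, 11, 15, 17, 24, 26, 30, 34, 35
The largest element is 35.

35


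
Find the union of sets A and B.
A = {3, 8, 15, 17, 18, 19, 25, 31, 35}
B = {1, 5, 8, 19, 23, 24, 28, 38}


Set A = {3, 8, 15, 17, 18, 19, 25, 31, 35}
Set B = {1, 5, 8, 19, 23, 24, 28, 38}
A ∪ B includes all elements in either set.
Elements from A: {3, 8, 15, 17, 18, 19, 25, 31, 35}
Elements from B not already included: {1, 5, 23, 24, 28, 38}
A ∪ B = {1, 3, 5, 8, 15, 17, 18, 19, 23, 24, 25, 28, 31, 35, 38}

{1, 3, 5, 8, 15, 17, 18, 19, 23, 24, 25, 28, 31, 35, 38}
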